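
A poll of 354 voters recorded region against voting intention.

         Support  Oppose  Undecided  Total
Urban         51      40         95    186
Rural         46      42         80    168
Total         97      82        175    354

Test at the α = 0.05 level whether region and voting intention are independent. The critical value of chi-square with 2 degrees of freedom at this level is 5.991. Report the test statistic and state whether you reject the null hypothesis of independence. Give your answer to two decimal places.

Grand total N = 354.
Expected counts (row total × column total / N):
  Urban, Support: 186×97/354 = 50.966
  Urban, Oppose: 186×82/354 = 43.085
  Urban, Undecided: 186×175/354 = 91.949
  Rural, Support: 168×97/354 = 46.034
  Rural, Oppose: 168×82/354 = 38.915
  Rural, Undecided: 168×175/354 = 83.051
Contributions (O − E)²/E:
  (51 − 50.966)²/50.966 = 0.0000
  (40 − 43.085)²/43.085 = 0.2209
  (95 − 91.949)²/91.949 = 0.1012
  (46 − 46.034)²/46.034 = 0.0000
  (42 − 38.915)²/38.915 = 0.2446
  (80 − 83.051)²/83.051 = 0.1121
χ² = 0.0000 + 0.2209 + 0.1012 + 0.0000 + 0.2446 + 0.1121 = 0.68
df = (2−1)(3−1) = 2. Since 0.68 < 5.991, fail to reject the null hypothesis of independence at α = 0.05.

0.68; fail to reject H₀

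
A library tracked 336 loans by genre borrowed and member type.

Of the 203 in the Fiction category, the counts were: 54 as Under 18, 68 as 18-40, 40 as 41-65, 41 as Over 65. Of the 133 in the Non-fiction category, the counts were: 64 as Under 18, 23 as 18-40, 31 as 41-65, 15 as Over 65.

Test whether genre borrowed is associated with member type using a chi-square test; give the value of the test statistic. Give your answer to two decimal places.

Row totals: 203, 133. Column totals: 118, 91, 71, 56. Grand total N = 336.
Expected counts (row total × column total / N):
  Fiction, Under 18: 203×118/336 = 71.292
  Fiction, 18-40: 203×91/336 = 54.979
  Fiction, 41-65: 203×71/336 = 42.896
  Fiction, Over 65: 203×56/336 = 33.833
  Non-fiction, Under 18: 133×118/336 = 46.708
  Non-fiction, 18-40: 133×91/336 = 36.021
  Non-fiction, 41-65: 133×71/336 = 28.104
  Non-fiction, Over 65: 133×56/336 = 22.167
Contributions (O − E)²/E:
  (54 − 71.292)²/71.292 = 4.1942
  (68 − 54.979)²/54.979 = 3.0838
  (40 − 42.896)²/42.896 = 0.1955
  (41 − 33.833)²/33.833 = 1.5182
  (64 − 46.708)²/46.708 = 6.4018
  (23 − 36.021)²/36.021 = 4.7069
  (31 − 28.104)²/28.104 = 0.2984
  (15 − 22.167)²/22.167 = 2.3172
χ² = 4.1942 + 3.0838 + 0.1955 + 1.5182 + 6.4018 + 4.7069 + 0.2984 + 2.3172 = 22.72

22.72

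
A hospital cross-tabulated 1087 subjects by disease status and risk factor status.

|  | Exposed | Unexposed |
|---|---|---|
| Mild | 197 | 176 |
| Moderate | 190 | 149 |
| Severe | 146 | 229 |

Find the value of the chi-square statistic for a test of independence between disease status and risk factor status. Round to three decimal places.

24.115

Row totals: 373, 339, 375. Column totals: 533, 554. Grand total N = 1087.
Expected counts (row total × column total / N):
  Mild, Exposed: 373×533/1087 = 182.8970
  Mild, Unexposed: 373×554/1087 = 190.1030
  Moderate, Exposed: 339×533/1087 = 166.2254
  Moderate, Unexposed: 339×554/1087 = 172.7746
  Severe, Exposed: 375×533/1087 = 183.8776
  Severe, Unexposed: 375×554/1087 = 191.1224
Contributions (O − E)²/E:
  (197 − 182.8970)²/182.8970 = 1.0875
  (176 − 190.1030)²/190.1030 = 1.0462
  (190 − 166.2254)²/166.2254 = 3.4004
  (149 − 172.7746)²/172.7746 = 3.2715
  (146 − 183.8776)²/183.8776 = 7.8025
  (229 − 191.1224)²/191.1224 = 7.5068
χ² = 1.0875 + 1.0462 + 3.4004 + 3.2715 + 7.8025 + 7.5068 = 24.115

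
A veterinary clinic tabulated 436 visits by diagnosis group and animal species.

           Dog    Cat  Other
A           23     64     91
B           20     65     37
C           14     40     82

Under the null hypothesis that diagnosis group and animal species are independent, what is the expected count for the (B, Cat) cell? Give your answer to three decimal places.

Row total (B) = 122; column total (Cat) = 169; grand total N = 436.
Expected count = (row total × column total) / N = 122 × 169 / 436 = 47.289.

47.289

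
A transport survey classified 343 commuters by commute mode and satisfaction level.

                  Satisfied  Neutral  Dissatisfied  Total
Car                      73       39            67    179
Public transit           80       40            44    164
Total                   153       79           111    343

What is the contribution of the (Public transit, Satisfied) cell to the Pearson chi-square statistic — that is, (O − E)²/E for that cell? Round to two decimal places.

0.64

Row total (Public transit) = 164; column total (Satisfied) = 153; N = 343.
Expected count E = 164 × 153 / 343 = 73.155.
Contribution = (O − E)²/E = (80 − 73.155)² / 73.155 = 0.64.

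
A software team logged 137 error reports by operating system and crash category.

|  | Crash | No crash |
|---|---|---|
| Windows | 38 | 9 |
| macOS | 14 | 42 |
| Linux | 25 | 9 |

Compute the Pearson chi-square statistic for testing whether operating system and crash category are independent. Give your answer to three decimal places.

Row totals: 47, 56, 34. Column totals: 77, 60. Grand total N = 137.
Expected counts (row total × column total / N):
  Windows, Crash: 47×77/137 = 26.4161
  Windows, No crash: 47×60/137 = 20.5839
  macOS, Crash: 56×77/137 = 31.4745
  macOS, No crash: 56×60/137 = 24.5255
  Linux, Crash: 34×77/137 = 19.1095
  Linux, No crash: 34×60/137 = 14.8905
Contributions (O − E)²/E:
  (38 − 26.4161)²/26.4161 = 5.0797
  (9 − 20.5839)²/20.5839 = 6.5190
  (14 − 31.4745)²/31.4745 = 9.7018
  (42 − 24.5255)²/24.5255 = 12.4506
  (25 − 19.1095)²/19.1095 = 1.8157
  (9 − 14.8905)²/14.8905 = 2.3302
χ² = 5.0797 + 6.5190 + 9.7018 + 12.4506 + 1.8157 + 2.3302 = 37.897

37.897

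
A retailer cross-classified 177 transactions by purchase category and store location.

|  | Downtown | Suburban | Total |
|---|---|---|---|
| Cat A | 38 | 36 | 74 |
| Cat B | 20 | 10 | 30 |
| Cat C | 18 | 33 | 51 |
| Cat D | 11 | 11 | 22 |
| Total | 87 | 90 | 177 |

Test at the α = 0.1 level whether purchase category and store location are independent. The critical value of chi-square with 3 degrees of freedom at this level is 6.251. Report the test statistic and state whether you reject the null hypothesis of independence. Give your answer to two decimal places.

Grand total N = 177.
Expected counts (row total × column total / N):
  Cat A, Downtown: 74×87/177 = 36.373
  Cat A, Suburban: 74×90/177 = 37.627
  Cat B, Downtown: 30×87/177 = 14.746
  Cat B, Suburban: 30×90/177 = 15.254
  Cat C, Downtown: 51×87/177 = 25.068
  Cat C, Suburban: 51×90/177 = 25.932
  Cat D, Downtown: 22×87/177 = 10.814
  Cat D, Suburban: 22×90/177 = 11.186
Contributions (O − E)²/E:
  (38 − 36.373)²/36.373 = 0.0728
  (36 − 37.627)²/37.627 = 0.0704
  (20 − 14.746)²/14.746 = 1.8720
  (10 − 15.254)²/15.254 = 1.8097
  (18 − 25.068)²/25.068 = 1.9928
  (33 − 25.932)²/25.932 = 1.9264
  (11 − 10.814)²/10.814 = 0.0032
  (11 − 11.186)²/11.186 = 0.0031
χ² = 0.0728 + 0.0704 + 1.8720 + 1.8097 + 1.9928 + 1.9264 + 0.0032 + 0.0031 = 7.75
df = (4−1)(2−1) = 3. Since 7.75 > 6.251, reject the null hypothesis of independence at α = 0.1.

7.75; reject H₀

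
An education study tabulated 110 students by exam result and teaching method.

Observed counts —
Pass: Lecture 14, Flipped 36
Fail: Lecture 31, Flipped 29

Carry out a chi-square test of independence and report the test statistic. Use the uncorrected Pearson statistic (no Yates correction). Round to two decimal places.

Row totals: 50, 60. Column totals: 45, 65. Grand total N = 110.
Expected counts (row total × column total / N):
  Pass, Lecture: 50×45/110 = 20.455
  Pass, Flipped: 50×65/110 = 29.545
  Fail, Lecture: 60×45/110 = 24.545
  Fail, Flipped: 60×65/110 = 35.455
Contributions (O − E)²/E:
  (14 − 20.455)²/20.455 = 2.0370
  (36 − 29.545)²/29.545 = 1.4103
  (31 − 24.545)²/24.545 = 1.6976
  (29 − 35.455)²/35.455 = 1.1752
χ² = 2.0370 + 1.4103 + 1.6976 + 1.1752 = 6.32

6.32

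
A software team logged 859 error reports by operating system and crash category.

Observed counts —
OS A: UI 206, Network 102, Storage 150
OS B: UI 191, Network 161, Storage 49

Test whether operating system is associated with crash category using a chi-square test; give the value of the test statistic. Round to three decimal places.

Row totals: 458, 401. Column totals: 397, 263, 199. Grand total N = 859.
Expected counts (row total × column total / N):
  OS A, UI: 458×397/859 = 211.6717
  OS A, Network: 458×263/859 = 140.2258
  OS A, Storage: 458×199/859 = 106.1024
  OS B, UI: 401×397/859 = 185.3283
  OS B, Network: 401×263/859 = 122.7742
  OS B, Storage: 401×199/859 = 92.8976
Contributions (O − E)²/E:
  (206 − 211.6717)²/211.6717 = 0.1520
  (102 − 140.2258)²/140.2258 = 10.4204
  (150 − 106.1024)²/106.1024 = 18.1617
  (191 − 185.3283)²/185.3283 = 0.1736
  (161 − 122.7742)²/122.7742 = 11.9016
  (49 − 92.8976)²/92.8976 = 20.7433
χ² = 0.1520 + 10.4204 + 18.1617 + 0.1736 + 11.9016 + 20.7433 = 61.553

61.553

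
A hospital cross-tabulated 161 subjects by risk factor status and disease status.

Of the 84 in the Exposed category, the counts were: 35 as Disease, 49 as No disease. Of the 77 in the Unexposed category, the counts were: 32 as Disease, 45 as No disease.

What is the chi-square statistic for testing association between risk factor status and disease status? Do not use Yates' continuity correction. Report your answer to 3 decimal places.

0.000

Row totals: 84, 77. Column totals: 67, 94. Grand total N = 161.
Expected counts (row total × column total / N):
  Exposed, Disease: 84×67/161 = 34.9565
  Exposed, No disease: 84×94/161 = 49.0435
  Unexposed, Disease: 77×67/161 = 32.0435
  Unexposed, No disease: 77×94/161 = 44.9565
Contributions (O − E)²/E:
  (35 − 34.9565)²/34.9565 = 0.0001
  (49 − 49.0435)²/49.0435 = 0.0000
  (32 − 32.0435)²/32.0435 = 0.0001
  (45 − 44.9565)²/44.9565 = 0.0000
χ² = 0.0001 + 0.0000 + 0.0001 + 0.0000 = 0.000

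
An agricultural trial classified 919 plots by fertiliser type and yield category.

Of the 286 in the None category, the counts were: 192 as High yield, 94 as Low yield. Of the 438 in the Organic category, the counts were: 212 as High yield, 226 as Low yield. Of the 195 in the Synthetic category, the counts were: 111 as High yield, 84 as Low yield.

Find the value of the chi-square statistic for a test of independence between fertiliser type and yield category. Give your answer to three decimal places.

Row totals: 286, 438, 195. Column totals: 515, 404. Grand total N = 919.
Expected counts (row total × column total / N):
  None, High yield: 286×515/919 = 160.2720
  None, Low yield: 286×404/919 = 125.7280
  Organic, High yield: 438×515/919 = 245.4516
  Organic, Low yield: 438×404/919 = 192.5484
  Synthetic, High yield: 195×515/919 = 109.2764
  Synthetic, Low yield: 195×404/919 = 85.7236
Contributions (O − E)²/E:
  (192 − 160.2720)²/160.2720 = 6.2810
  (94 − 125.7280)²/125.7280 = 8.0067
  (212 − 245.4516)²/245.4516 = 4.5590
  (226 − 192.5484)²/192.5484 = 5.8116
  (111 − 109.2764)²/109.2764 = 0.0272
  (84 − 85.7236)²/85.7236 = 0.0347
χ² = 6.2810 + 8.0067 + 4.5590 + 5.8116 + 0.0272 + 0.0347 = 24.720

24.720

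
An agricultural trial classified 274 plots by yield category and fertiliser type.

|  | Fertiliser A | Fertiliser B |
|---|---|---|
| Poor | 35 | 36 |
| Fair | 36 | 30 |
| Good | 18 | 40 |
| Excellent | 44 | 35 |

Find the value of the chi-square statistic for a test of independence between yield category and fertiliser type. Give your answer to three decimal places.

9.704

Row totals: 71, 66, 58, 79. Column totals: 133, 141. Grand total N = 274.
Expected counts (row total × column total / N):
  Poor, Fertiliser A: 71×133/274 = 34.46350
  Poor, Fertiliser B: 71×141/274 = 36.53650
  Fair, Fertiliser A: 66×133/274 = 32.03650
  Fair, Fertiliser B: 66×141/274 = 33.96350
  Good, Fertiliser A: 58×133/274 = 28.15328
  Good, Fertiliser B: 58×141/274 = 29.84672
  Excellent, Fertiliser A: 79×133/274 = 38.34672
  Excellent, Fertiliser B: 79×141/274 = 40.65328
Contributions (O − E)²/E:
  (35 − 34.46350)²/34.46350 = 0.0084
  (36 − 36.53650)²/36.53650 = 0.0079
  (36 − 32.03650)²/32.03650 = 0.4904
  (30 − 33.96350)²/33.96350 = 0.4625
  (18 − 28.15328)²/28.15328 = 3.6617
  (40 − 29.84672)²/29.84672 = 3.4540
  (44 − 38.34672)²/38.34672 = 0.8334
  (35 − 40.65328)²/40.65328 = 0.7861
χ² = 0.0084 + 0.0079 + 0.4904 + 0.4625 + 3.6617 + 3.4540 + 0.8334 + 0.7861 = 9.704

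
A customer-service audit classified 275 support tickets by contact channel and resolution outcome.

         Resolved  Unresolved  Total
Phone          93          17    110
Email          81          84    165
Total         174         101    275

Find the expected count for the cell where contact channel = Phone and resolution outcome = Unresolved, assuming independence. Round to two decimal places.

Row total (Phone) = 110; column total (Unresolved) = 101; grand total N = 275.
Expected count = (row total × column total) / N = 110 × 101 / 275 = 40.40.

40.40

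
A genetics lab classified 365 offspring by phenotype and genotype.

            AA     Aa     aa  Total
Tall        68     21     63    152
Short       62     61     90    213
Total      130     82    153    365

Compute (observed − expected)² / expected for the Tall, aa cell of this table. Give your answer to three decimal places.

0.008

Row total (Tall) = 152; column total (aa) = 153; N = 365.
Expected count E = 152 × 153 / 365 = 63.7151.
Contribution = (O − E)²/E = (63 − 63.7151)² / 63.7151 = 0.008.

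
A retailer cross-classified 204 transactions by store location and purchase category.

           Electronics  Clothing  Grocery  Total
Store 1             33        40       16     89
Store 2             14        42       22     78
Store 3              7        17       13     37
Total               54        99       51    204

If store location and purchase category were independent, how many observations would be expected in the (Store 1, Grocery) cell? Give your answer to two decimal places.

22.25

Row total (Store 1) = 89; column total (Grocery) = 51; grand total N = 204.
Expected count = (row total × column total) / N = 89 × 51 / 204 = 22.25.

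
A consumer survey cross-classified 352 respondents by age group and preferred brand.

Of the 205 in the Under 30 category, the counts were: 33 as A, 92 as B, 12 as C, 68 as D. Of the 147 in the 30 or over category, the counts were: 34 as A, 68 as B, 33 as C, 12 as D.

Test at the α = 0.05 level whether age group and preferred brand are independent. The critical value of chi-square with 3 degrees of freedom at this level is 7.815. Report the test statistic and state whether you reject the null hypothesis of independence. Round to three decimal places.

Row totals: 205, 147. Column totals: 67, 160, 45, 80. Grand total N = 352.
Expected counts (row total × column total / N):
  Under 30, A: 205×67/352 = 39.0199
  Under 30, B: 205×160/352 = 93.1818
  Under 30, C: 205×45/352 = 26.2074
  Under 30, D: 205×80/352 = 46.5909
  30 or over, A: 147×67/352 = 27.9801
  30 or over, B: 147×160/352 = 66.8182
  30 or over, C: 147×45/352 = 18.7926
  30 or over, D: 147×80/352 = 33.4091
Contributions (O − E)²/E:
  (33 − 39.0199)²/39.0199 = 0.9287
  (92 − 93.1818)²/93.1818 = 0.0150
  (12 − 26.2074)²/26.2074 = 7.7020
  (68 − 46.5909)²/46.5909 = 9.8377
  (34 − 27.9801)²/27.9801 = 1.2952
  (68 − 66.8182)²/66.8182 = 0.0209
  (33 − 18.7926)²/18.7926 = 10.7409
  (12 − 33.4091)²/33.4091 = 13.7193
χ² = 0.9287 + 0.0150 + 7.7020 + 9.8377 + 1.2952 + 0.0209 + 10.7409 + 13.7193 = 44.260
df = (2−1)(4−1) = 3. Since 44.260 > 7.815, reject the null hypothesis of independence at α = 0.05.

44.260; reject H₀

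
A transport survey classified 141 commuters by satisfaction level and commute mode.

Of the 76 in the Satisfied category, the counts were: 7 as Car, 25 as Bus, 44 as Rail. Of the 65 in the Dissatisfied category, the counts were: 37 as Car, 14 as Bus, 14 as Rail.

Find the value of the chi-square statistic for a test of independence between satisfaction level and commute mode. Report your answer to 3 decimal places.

38.450

Row totals: 76, 65. Column totals: 44, 39, 58. Grand total N = 141.
Expected counts (row total × column total / N):
  Satisfied, Car: 76×44/141 = 23.7163
  Satisfied, Bus: 76×39/141 = 21.0213
  Satisfied, Rail: 76×58/141 = 31.2624
  Dissatisfied, Car: 65×44/141 = 20.2837
  Dissatisfied, Bus: 65×39/141 = 17.9787
  Dissatisfied, Rail: 65×58/141 = 26.7376
Contributions (O − E)²/E:
  (7 − 23.7163)²/23.7163 = 11.7824
  (25 − 21.0213)²/21.0213 = 0.7530
  (44 − 31.2624)²/31.2624 = 5.1898
  (37 − 20.2837)²/20.2837 = 13.7763
  (14 − 17.9787)²/17.9787 = 0.8805
  (14 − 26.7376)²/26.7376 = 6.0681
χ² = 11.7824 + 0.7530 + 5.1898 + 13.7763 + 0.8805 + 6.0681 = 38.450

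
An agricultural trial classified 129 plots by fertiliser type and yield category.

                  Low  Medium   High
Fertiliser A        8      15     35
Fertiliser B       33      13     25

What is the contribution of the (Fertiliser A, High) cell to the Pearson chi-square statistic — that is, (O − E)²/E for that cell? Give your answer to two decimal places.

Row total (Fertiliser A) = 58; column total (High) = 60; N = 129.
Expected count E = 58 × 60 / 129 = 26.977.
Contribution = (O − E)²/E = (35 − 26.977)² / 26.977 = 2.39.

2.39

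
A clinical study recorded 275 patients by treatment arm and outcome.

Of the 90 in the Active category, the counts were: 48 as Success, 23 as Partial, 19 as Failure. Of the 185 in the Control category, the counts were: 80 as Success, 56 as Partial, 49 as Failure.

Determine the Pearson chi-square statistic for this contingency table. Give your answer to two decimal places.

Row totals: 90, 185. Column totals: 128, 79, 68. Grand total N = 275.
Expected counts (row total × column total / N):
  Active, Success: 90×128/275 = 41.891
  Active, Partial: 90×79/275 = 25.855
  Active, Failure: 90×68/275 = 22.255
  Control, Success: 185×128/275 = 86.109
  Control, Partial: 185×79/275 = 53.145
  Control, Failure: 185×68/275 = 45.745
Contributions (O − E)²/E:
  (48 − 41.891)²/41.891 = 0.8909
  (23 − 25.855)²/25.855 = 0.3153
  (19 − 22.255)²/22.255 = 0.4761
  (80 − 86.109)²/86.109 = 0.4334
  (56 − 53.145)²/53.145 = 0.1534
  (49 − 45.745)²/45.745 = 0.2316
χ² = 0.8909 + 0.3153 + 0.4761 + 0.4334 + 0.1534 + 0.2316 = 2.50

2.50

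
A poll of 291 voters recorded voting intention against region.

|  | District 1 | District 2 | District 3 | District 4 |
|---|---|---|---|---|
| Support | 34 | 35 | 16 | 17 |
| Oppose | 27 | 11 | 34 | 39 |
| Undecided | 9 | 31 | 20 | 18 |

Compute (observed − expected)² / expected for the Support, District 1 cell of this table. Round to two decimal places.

Row total (Support) = 102; column total (District 1) = 70; N = 291.
Expected count E = 102 × 70 / 291 = 24.536.
Contribution = (O − E)²/E = (34 − 24.536)² / 24.536 = 3.65.

3.65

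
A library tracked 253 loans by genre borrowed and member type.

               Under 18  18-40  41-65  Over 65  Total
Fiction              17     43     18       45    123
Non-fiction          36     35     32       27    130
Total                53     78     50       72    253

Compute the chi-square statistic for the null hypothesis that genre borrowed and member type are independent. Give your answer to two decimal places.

15.87

Grand total N = 253.
Expected counts (row total × column total / N):
  Fiction, Under 18: 123×53/253 = 25.767
  Fiction, 18-40: 123×78/253 = 37.921
  Fiction, 41-65: 123×50/253 = 24.308
  Fiction, Over 65: 123×72/253 = 35.004
  Non-fiction, Under 18: 130×53/253 = 27.233
  Non-fiction, 18-40: 130×78/253 = 40.079
  Non-fiction, 41-65: 130×50/253 = 25.692
  Non-fiction, Over 65: 130×72/253 = 36.996
Contributions (O − E)²/E:
  (17 − 25.767)²/25.767 = 2.9829
  (43 − 37.921)²/37.921 = 0.6803
  (18 − 24.308)²/24.308 = 1.6369
  (45 − 35.004)²/35.004 = 2.8545
  (36 − 27.233)²/27.233 = 2.8223
  (35 − 40.079)²/40.079 = 0.6436
  (32 − 25.692)²/25.692 = 1.5488
  (27 − 36.996)²/36.996 = 2.7008
χ² = 2.9829 + 0.6803 + 1.6369 + 2.8545 + 2.8223 + 0.6436 + 1.5488 + 2.7008 = 15.87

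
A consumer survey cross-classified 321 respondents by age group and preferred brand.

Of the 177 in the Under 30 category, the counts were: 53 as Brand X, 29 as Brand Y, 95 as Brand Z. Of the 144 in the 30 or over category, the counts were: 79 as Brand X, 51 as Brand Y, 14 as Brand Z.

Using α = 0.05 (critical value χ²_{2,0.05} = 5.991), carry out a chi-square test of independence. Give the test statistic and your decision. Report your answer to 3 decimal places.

68.697; reject H₀

Row totals: 177, 144. Column totals: 132, 80, 109. Grand total N = 321.
Expected counts (row total × column total / N):
  Under 30, Brand X: 177×132/321 = 72.7850
  Under 30, Brand Y: 177×80/321 = 44.1121
  Under 30, Brand Z: 177×109/321 = 60.1028
  30 or over, Brand X: 144×132/321 = 59.2150
  30 or over, Brand Y: 144×80/321 = 35.8879
  30 or over, Brand Z: 144×109/321 = 48.8972
Contributions (O − E)²/E:
  (53 − 72.7850)²/72.7850 = 5.3781
  (29 − 44.1121)²/44.1121 = 5.1772
  (95 − 60.1028)²/60.1028 = 20.2622
  (79 − 59.2150)²/59.2150 = 6.6106
  (51 − 35.8879)²/35.8879 = 6.3636
  (14 − 48.8972)²/48.8972 = 24.9056
χ² = 5.3781 + 5.1772 + 20.2622 + 6.6106 + 6.3636 + 24.9056 = 68.697
df = (2−1)(3−1) = 2. Since 68.697 > 5.991, reject the null hypothesis of independence at α = 0.05.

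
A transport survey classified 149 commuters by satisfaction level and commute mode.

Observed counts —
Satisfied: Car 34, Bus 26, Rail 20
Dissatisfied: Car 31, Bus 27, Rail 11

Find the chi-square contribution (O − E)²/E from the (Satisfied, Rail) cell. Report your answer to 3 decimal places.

Row total (Satisfied) = 80; column total (Rail) = 31; N = 149.
Expected count E = 80 × 31 / 149 = 16.6443.
Contribution = (O − E)²/E = (20 − 16.6443)² / 16.6443 = 0.677.

0.677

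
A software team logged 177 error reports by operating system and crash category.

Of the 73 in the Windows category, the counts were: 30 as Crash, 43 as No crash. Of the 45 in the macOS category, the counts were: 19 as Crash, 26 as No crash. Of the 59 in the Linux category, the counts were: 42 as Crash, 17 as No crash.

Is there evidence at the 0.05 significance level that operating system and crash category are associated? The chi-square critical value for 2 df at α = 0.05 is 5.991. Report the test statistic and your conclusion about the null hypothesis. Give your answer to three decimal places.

Row totals: 73, 45, 59. Column totals: 91, 86. Grand total N = 177.
Expected counts (row total × column total / N):
  Windows, Crash: 73×91/177 = 37.5311
  Windows, No crash: 73×86/177 = 35.4689
  macOS, Crash: 45×91/177 = 23.1356
  macOS, No crash: 45×86/177 = 21.8644
  Linux, Crash: 59×91/177 = 30.3333
  Linux, No crash: 59×86/177 = 28.6667
Contributions (O − E)²/E:
  (30 − 37.5311)²/37.5311 = 1.5112
  (43 − 35.4689)²/35.4689 = 1.5991
  (19 − 23.1356)²/23.1356 = 0.7393
  (26 − 21.8644)²/21.8644 = 0.7822
  (42 − 30.3333)²/30.3333 = 4.4872
  (17 − 28.6667)²/28.6667 = 4.7481
χ² = 1.5112 + 1.5991 + 0.7393 + 0.7822 + 4.4872 + 4.7481 = 13.867
df = (3−1)(2−1) = 2. Since 13.867 > 5.991, reject the null hypothesis of independence at α = 0.05.

13.867; reject H₀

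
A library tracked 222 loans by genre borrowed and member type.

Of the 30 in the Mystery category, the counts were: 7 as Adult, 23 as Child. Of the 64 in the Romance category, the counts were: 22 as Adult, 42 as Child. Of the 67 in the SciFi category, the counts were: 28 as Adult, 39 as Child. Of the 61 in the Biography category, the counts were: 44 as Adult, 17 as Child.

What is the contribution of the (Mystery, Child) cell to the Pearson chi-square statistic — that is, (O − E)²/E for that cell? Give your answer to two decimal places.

Row total (Mystery) = 30; column total (Child) = 121; N = 222.
Expected count E = 30 × 121 / 222 = 16.351.
Contribution = (O − E)²/E = (23 − 16.351)² / 16.351 = 2.70.

2.70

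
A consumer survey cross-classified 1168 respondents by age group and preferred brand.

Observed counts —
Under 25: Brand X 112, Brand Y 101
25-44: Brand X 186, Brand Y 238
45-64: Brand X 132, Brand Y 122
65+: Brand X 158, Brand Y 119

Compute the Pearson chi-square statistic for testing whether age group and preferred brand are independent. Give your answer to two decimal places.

Row totals: 213, 424, 254, 277. Column totals: 588, 580. Grand total N = 1168.
Expected counts (row total × column total / N):
  Under 25, Brand X: 213×588/1168 = 107.229
  Under 25, Brand Y: 213×580/1168 = 105.771
  25-44, Brand X: 424×588/1168 = 213.452
  25-44, Brand Y: 424×580/1168 = 210.548
  45-64, Brand X: 254×588/1168 = 127.870
  45-64, Brand Y: 254×580/1168 = 126.130
  65+, Brand X: 277×588/1168 = 139.449
  65+, Brand Y: 277×580/1168 = 137.551
Contributions (O − E)²/E:
  (112 − 107.229)²/107.229 = 0.2123
  (101 − 105.771)²/105.771 = 0.2152
  (186 − 213.452)²/213.452 = 3.5306
  (238 − 210.548)²/210.548 = 3.5793
  (132 − 127.870)²/127.870 = 0.1334
  (122 − 126.130)²/126.130 = 0.1352
  (158 − 139.449)²/139.449 = 2.4679
  (119 − 137.551)²/137.551 = 2.5019
χ² = 0.2123 + 0.2152 + 3.5306 + 3.5793 + 0.1334 + 0.1352 + 2.4679 + 2.5019 = 12.78

12.78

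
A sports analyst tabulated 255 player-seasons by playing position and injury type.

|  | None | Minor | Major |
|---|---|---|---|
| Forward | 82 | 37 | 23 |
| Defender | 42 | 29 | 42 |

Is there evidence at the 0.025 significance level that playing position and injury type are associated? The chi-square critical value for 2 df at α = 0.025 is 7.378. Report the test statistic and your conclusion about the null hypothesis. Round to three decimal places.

16.340; reject H₀

Row totals: 142, 113. Column totals: 124, 66, 65. Grand total N = 255.
Expected counts (row total × column total / N):
  Forward, None: 142×124/255 = 69.05098
  Forward, Minor: 142×66/255 = 36.75294
  Forward, Major: 142×65/255 = 36.19608
  Defender, None: 113×124/255 = 54.94902
  Defender, Minor: 113×66/255 = 29.24706
  Defender, Major: 113×65/255 = 28.80392
Contributions (O − E)²/E:
  (82 − 69.05098)²/69.05098 = 2.4283
  (37 − 36.75294)²/36.75294 = 0.0017
  (23 − 36.19608)²/36.19608 = 4.8109
  (42 − 54.94902)²/54.94902 = 3.0515
  (29 − 29.24706)²/29.24706 = 0.0021
  (42 − 28.80392)²/28.80392 = 6.0456
χ² = 2.4283 + 0.0017 + 4.8109 + 3.0515 + 0.0021 + 6.0456 = 16.340
df = (2−1)(3−1) = 2. Since 16.340 > 7.378, reject the null hypothesis of independence at α = 0.025.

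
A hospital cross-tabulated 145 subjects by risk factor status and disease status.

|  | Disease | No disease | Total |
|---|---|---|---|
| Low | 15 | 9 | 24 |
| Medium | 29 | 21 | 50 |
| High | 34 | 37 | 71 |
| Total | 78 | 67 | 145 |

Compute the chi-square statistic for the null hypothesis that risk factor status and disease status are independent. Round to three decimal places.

2.084

Grand total N = 145.
Expected counts (row total × column total / N):
  Low, Disease: 24×78/145 = 12.91034
  Low, No disease: 24×67/145 = 11.08966
  Medium, Disease: 50×78/145 = 26.89655
  Medium, No disease: 50×67/145 = 23.10345
  High, Disease: 71×78/145 = 38.19310
  High, No disease: 71×67/145 = 32.80690
Contributions (O − E)²/E:
  (15 − 12.91034)²/12.91034 = 0.3382
  (9 − 11.08966)²/11.08966 = 0.3938
  (29 − 26.89655)²/26.89655 = 0.1645
  (21 − 23.10345)²/23.10345 = 0.1915
  (34 − 38.19310)²/38.19310 = 0.4603
  (37 − 32.80690)²/32.80690 = 0.5359
χ² = 0.3382 + 0.3938 + 0.1645 + 0.1915 + 0.4603 + 0.5359 = 2.084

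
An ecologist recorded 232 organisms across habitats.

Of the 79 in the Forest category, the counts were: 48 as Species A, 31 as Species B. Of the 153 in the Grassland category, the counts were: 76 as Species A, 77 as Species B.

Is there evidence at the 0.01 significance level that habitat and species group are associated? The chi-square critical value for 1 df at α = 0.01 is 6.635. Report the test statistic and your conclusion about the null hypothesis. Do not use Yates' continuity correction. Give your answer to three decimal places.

2.574; fail to reject H₀

Row totals: 79, 153. Column totals: 124, 108. Grand total N = 232.
Expected counts (row total × column total / N):
  Forest, Species A: 79×124/232 = 42.2241
  Forest, Species B: 79×108/232 = 36.7759
  Grassland, Species A: 153×124/232 = 81.7759
  Grassland, Species B: 153×108/232 = 71.2241
Contributions (O − E)²/E:
  (48 − 42.2241)²/42.2241 = 0.7901
  (31 − 36.7759)²/36.7759 = 0.9071
  (76 − 81.7759)²/81.7759 = 0.4080
  (77 − 71.2241)²/71.2241 = 0.4684
χ² = 0.7901 + 0.9071 + 0.4080 + 0.4684 = 2.574
df = (2−1)(2−1) = 1. Since 2.574 < 6.635, fail to reject the null hypothesis of independence at α = 0.01.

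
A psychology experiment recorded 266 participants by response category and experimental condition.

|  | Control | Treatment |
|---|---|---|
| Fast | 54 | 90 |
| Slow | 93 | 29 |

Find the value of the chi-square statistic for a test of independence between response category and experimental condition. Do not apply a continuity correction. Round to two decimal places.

40.07

Row totals: 144, 122. Column totals: 147, 119. Grand total N = 266.
Expected counts (row total × column total / N):
  Fast, Control: 144×147/266 = 79.579
  Fast, Treatment: 144×119/266 = 64.421
  Slow, Control: 122×147/266 = 67.421
  Slow, Treatment: 122×119/266 = 54.579
Contributions (O − E)²/E:
  (54 − 79.579)²/79.579 = 8.2218
  (90 − 64.421)²/64.421 = 10.1564
  (93 − 67.421)²/67.421 = 9.7045
  (29 − 54.579)²/54.579 = 11.9879
χ² = 8.2218 + 10.1564 + 9.7045 + 11.9879 = 40.07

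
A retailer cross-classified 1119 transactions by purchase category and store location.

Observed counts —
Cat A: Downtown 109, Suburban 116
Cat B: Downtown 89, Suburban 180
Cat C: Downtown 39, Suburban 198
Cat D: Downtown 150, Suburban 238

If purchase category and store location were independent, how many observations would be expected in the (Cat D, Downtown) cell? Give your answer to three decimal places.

134.188

Row total (Cat D) = 388; column total (Downtown) = 387; grand total N = 1119.
Expected count = (row total × column total) / N = 388 × 387 / 1119 = 134.188.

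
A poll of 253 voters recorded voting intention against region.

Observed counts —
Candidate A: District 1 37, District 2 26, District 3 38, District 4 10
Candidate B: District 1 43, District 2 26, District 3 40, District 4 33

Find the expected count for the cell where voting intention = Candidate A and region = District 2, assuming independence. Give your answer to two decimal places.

Row total (Candidate A) = 111; column total (District 2) = 52; grand total N = 253.
Expected count = (row total × column total) / N = 111 × 52 / 253 = 22.81.

22.81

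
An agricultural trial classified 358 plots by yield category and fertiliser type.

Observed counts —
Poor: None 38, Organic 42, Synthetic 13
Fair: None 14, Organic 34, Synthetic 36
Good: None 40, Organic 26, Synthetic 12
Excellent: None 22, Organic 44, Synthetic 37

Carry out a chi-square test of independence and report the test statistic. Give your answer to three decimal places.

Row totals: 93, 84, 78, 103. Column totals: 114, 146, 98. Grand total N = 358.
Expected counts (row total × column total / N):
  Poor, None: 93×114/358 = 29.6145
  Poor, Organic: 93×146/358 = 37.9274
  Poor, Synthetic: 93×98/358 = 25.4581
  Fair, None: 84×114/358 = 26.7486
  Fair, Organic: 84×146/358 = 34.2570
  Fair, Synthetic: 84×98/358 = 22.9944
  Good, None: 78×114/358 = 24.8380
  Good, Organic: 78×146/358 = 31.8101
  Good, Synthetic: 78×98/358 = 21.3520
  Excellent, None: 103×114/358 = 32.7989
  Excellent, Organic: 103×146/358 = 42.0056
  Excellent, Synthetic: 103×98/358 = 28.1955
Contributions (O − E)²/E:
  (38 − 29.6145)²/29.6145 = 2.3744
  (42 − 37.9274)²/37.9274 = 0.4373
  (13 − 25.4581)²/25.4581 = 6.0965
  (14 − 26.7486)²/26.7486 = 6.0761
  (34 − 34.2570)²/34.2570 = 0.0019
  (36 − 22.9944)²/22.9944 = 7.3559
  (40 − 24.8380)²/24.8380 = 9.2554
  (26 − 31.8101)²/31.8101 = 1.0612
  (12 − 21.3520)²/21.3520 = 4.0961
  (22 − 32.7989)²/32.7989 = 3.5555
  (44 − 42.0056)²/42.0056 = 0.0947
  (37 − 28.1955)²/28.1955 = 2.7493
χ² = 2.3744 + 0.4373 + 6.0965 + 6.0761 + 0.0019 + 7.3559 + 9.2554 + 1.0612 + 4.0961 + 3.5555 + 0.0947 + 2.7493 = 43.154

43.154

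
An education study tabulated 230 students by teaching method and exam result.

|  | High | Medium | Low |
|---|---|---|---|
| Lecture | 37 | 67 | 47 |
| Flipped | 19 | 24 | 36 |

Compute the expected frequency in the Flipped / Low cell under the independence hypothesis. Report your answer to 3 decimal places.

28.509

Row total (Flipped) = 79; column total (Low) = 83; grand total N = 230.
Expected count = (row total × column total) / N = 79 × 83 / 230 = 28.509.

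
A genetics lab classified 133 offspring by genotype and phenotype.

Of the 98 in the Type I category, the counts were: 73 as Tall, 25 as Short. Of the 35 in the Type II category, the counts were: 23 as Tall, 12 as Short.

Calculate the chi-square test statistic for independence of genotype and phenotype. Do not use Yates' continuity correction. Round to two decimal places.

Row totals: 98, 35. Column totals: 96, 37. Grand total N = 133.
Expected counts (row total × column total / N):
  Type I, Tall: 98×96/133 = 70.737
  Type I, Short: 98×37/133 = 27.263
  Type II, Tall: 35×96/133 = 25.263
  Type II, Short: 35×37/133 = 9.737
Contributions (O − E)²/E:
  (73 − 70.737)²/70.737 = 0.0724
  (25 − 27.263)²/27.263 = 0.1878
  (23 − 25.263)²/25.263 = 0.2027
  (12 − 9.737)²/9.737 = 0.5259
χ² = 0.0724 + 0.1878 + 0.2027 + 0.5259 = 0.99

0.99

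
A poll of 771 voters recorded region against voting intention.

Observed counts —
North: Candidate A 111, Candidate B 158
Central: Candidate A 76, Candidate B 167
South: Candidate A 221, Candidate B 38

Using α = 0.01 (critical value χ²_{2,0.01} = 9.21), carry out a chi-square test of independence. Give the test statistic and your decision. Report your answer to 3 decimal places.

169.542; reject H₀

Row totals: 269, 243, 259. Column totals: 408, 363. Grand total N = 771.
Expected counts (row total × column total / N):
  North, Candidate A: 269×408/771 = 142.3502
  North, Candidate B: 269×363/771 = 126.6498
  Central, Candidate A: 243×408/771 = 128.5914
  Central, Candidate B: 243×363/771 = 114.4086
  South, Candidate A: 259×408/771 = 137.0584
  South, Candidate B: 259×363/771 = 121.9416
Contributions (O − E)²/E:
  (111 − 142.3502)²/142.3502 = 6.9043
  (158 − 126.6498)²/126.6498 = 7.7603
  (76 − 128.5914)²/128.5914 = 21.5089
  (167 − 114.4086)²/114.4086 = 24.1752
  (221 − 137.0584)²/137.0584 = 51.4101
  (38 − 121.9416)²/121.9416 = 57.7833
χ² = 6.9043 + 7.7603 + 21.5089 + 24.1752 + 51.4101 + 57.7833 = 169.542
df = (3−1)(2−1) = 2. Since 169.542 > 9.21, reject the null hypothesis of independence at α = 0.01.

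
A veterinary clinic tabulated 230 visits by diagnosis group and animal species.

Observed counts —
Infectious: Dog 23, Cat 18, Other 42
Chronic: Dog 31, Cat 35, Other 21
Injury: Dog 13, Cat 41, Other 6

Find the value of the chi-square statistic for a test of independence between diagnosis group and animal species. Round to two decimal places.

41.76

Row totals: 83, 87, 60. Column totals: 67, 94, 69. Grand total N = 230.
Expected counts (row total × column total / N):
  Infectious, Dog: 83×67/230 = 24.178
  Infectious, Cat: 83×94/230 = 33.922
  Infectious, Other: 83×69/230 = 24.900
  Chronic, Dog: 87×67/230 = 25.343
  Chronic, Cat: 87×94/230 = 35.557
  Chronic, Other: 87×69/230 = 26.100
  Injury, Dog: 60×67/230 = 17.478
  Injury, Cat: 60×94/230 = 24.522
  Injury, Other: 60×69/230 = 18.000
Contributions (O − E)²/E:
  (23 − 24.178)²/24.178 = 0.0574
  (18 − 33.922)²/33.922 = 7.4733
  (42 − 24.900)²/24.900 = 11.7434
  (31 − 25.343)²/25.343 = 1.2627
  (35 − 35.557)²/35.557 = 0.0087
  (21 − 26.100)²/26.100 = 0.9966
  (13 − 17.478)²/17.478 = 1.1473
  (41 − 24.522)²/24.522 = 11.0727
  (6 − 18.000)²/18.000 = 8.0000
χ² = 0.0574 + 7.4733 + 11.7434 + 1.2627 + 0.0087 + 0.9966 + 1.1473 + 11.0727 + 8.0000 = 41.76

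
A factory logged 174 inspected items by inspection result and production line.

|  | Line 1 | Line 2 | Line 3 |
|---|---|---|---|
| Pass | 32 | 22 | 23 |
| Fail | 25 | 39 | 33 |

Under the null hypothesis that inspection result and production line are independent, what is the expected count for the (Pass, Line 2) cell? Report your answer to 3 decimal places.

Row total (Pass) = 77; column total (Line 2) = 61; grand total N = 174.
Expected count = (row total × column total) / N = 77 × 61 / 174 = 26.994.

26.994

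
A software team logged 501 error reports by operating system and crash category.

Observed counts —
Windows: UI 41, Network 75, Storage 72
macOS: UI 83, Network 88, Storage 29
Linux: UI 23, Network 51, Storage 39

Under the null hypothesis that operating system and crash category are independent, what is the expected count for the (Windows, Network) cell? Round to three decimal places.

80.303

Row total (Windows) = 188; column total (Network) = 214; grand total N = 501.
Expected count = (row total × column total) / N = 188 × 214 / 501 = 80.303.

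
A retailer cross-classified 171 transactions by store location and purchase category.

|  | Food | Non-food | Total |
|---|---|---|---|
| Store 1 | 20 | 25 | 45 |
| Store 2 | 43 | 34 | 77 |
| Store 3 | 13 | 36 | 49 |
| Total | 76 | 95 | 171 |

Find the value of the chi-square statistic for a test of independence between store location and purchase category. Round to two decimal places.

Grand total N = 171.
Expected counts (row total × column total / N):
  Store 1, Food: 45×76/171 = 20.000
  Store 1, Non-food: 45×95/171 = 25.000
  Store 2, Food: 77×76/171 = 34.222
  Store 2, Non-food: 77×95/171 = 42.778
  Store 3, Food: 49×76/171 = 21.778
  Store 3, Non-food: 49×95/171 = 27.222
Contributions (O − E)²/E:
  (20 − 20.000)²/20.000 = 0.0000
  (25 − 25.000)²/25.000 = 0.0000
  (43 − 34.222)²/34.222 = 2.2516
  (34 − 42.778)²/42.778 = 1.8012
  (13 − 21.778)²/21.778 = 3.5381
  (36 − 27.222)²/27.222 = 2.8306
χ² = 0.0000 + 0.0000 + 2.2516 + 1.8012 + 3.5381 + 2.8306 = 10.42

10.42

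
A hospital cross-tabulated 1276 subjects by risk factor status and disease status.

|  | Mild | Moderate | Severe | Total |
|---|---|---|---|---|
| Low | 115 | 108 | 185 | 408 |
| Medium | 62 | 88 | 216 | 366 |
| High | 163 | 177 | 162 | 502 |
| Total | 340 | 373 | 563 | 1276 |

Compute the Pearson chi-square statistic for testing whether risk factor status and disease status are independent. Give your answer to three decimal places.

64.886

Grand total N = 1276.
Expected counts (row total × column total / N):
  Low, Mild: 408×340/1276 = 108.7147
  Low, Moderate: 408×373/1276 = 119.2665
  Low, Severe: 408×563/1276 = 180.0188
  Medium, Mild: 366×340/1276 = 97.5235
  Medium, Moderate: 366×373/1276 = 106.9890
  Medium, Severe: 366×563/1276 = 161.4875
  High, Mild: 502×340/1276 = 133.7618
  High, Moderate: 502×373/1276 = 146.7445
  High, Severe: 502×563/1276 = 221.4937
Contributions (O − E)²/E:
  (115 − 108.7147)²/108.7147 = 0.3634
  (108 − 119.2665)²/119.2665 = 1.0643
  (185 − 180.0188)²/180.0188 = 0.1378
  (62 − 97.5235)²/97.5235 = 12.9396
  (88 − 106.9890)²/106.9890 = 3.3703
  (216 − 161.4875)²/161.4875 = 18.4015
  (163 − 133.7618)²/133.7618 = 6.3910
  (177 − 146.7445)²/146.7445 = 6.2380
  (162 − 221.4937)²/221.4937 = 15.9801
χ² = 0.3634 + 1.0643 + 0.1378 + 12.9396 + 3.3703 + 18.4015 + 6.3910 + 6.2380 + 15.9801 = 64.886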